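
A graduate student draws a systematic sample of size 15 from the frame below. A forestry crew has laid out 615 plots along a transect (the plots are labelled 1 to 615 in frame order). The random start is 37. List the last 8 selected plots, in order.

324, 365, 406, 447, 488, 529, 570, 611

k = N/n = 615/15 = 41
8th selection = 37 + 7×41 = 324
9th: 324 + 41 = 365
10th: 365 + 41 = 406
11th: 406 + 41 = 447
12th: 447 + 41 = 488
13th: 488 + 41 = 529
14th: 529 + 41 = 570
15th: 570 + 41 = 611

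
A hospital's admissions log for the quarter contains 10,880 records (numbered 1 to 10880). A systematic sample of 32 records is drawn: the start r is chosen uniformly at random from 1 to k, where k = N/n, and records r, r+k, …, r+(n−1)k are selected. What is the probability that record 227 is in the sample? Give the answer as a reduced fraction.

k = 10880/32 = 340.
Record 227 is selected iff r ≡ 227 (mod 340); exactly one such r in {1,…,340}.
Inclusion probability = 1/340.

1/340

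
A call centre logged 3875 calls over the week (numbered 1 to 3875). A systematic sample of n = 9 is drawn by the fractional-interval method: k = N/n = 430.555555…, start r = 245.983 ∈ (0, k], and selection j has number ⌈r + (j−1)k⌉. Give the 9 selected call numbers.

246, 677, 1108, 1538, 1969, 2399, 2830, 3260, 3691

j=1: r + 0k = 245.983 → ⌈·⌉ = 246
j=2: r + 1k = 676.538555… → ⌈·⌉ = 677
j=3: r + 2k = 1107.094111… → ⌈·⌉ = 1108
j=4: r + 3k = 1537.649666… → ⌈·⌉ = 1538
j=5: r + 4k = 1968.205222… → ⌈·⌉ = 1969
j=6: r + 5k = 2398.760777… → ⌈·⌉ = 2399
j=7: r + 6k = 2829.316333… → ⌈·⌉ = 2830
j=8: r + 7k = 3259.871888… → ⌈·⌉ = 3260
j=9: r + 8k = 3690.427444… → ⌈·⌉ = 3691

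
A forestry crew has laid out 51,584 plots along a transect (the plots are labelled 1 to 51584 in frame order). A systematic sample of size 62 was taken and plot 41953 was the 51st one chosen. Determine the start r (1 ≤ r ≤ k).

k = 51584/62 = 832
r = 41953 − (51−1)×832 = 41953 − 41600 = 353

353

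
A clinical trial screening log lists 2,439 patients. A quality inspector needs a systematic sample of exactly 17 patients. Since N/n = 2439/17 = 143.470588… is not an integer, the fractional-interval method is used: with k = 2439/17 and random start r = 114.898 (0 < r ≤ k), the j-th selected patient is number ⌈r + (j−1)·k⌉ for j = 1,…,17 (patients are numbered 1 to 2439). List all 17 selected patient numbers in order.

j=1: r + 0k = 114.898 → ⌈·⌉ = 115
j=2: r + 1k = 258.368588… → ⌈·⌉ = 259
j=3: r + 2k = 401.839176… → ⌈·⌉ = 402
j=4: r + 3k = 545.309764… → ⌈·⌉ = 546
j=5: r + 4k = 688.780352… → ⌈·⌉ = 689
j=6: r + 5k = 832.250941… → ⌈·⌉ = 833
j=7: r + 6k = 975.721529… → ⌈·⌉ = 976
j=8: r + 7k = 1119.192117… → ⌈·⌉ = 1120
j=9: r + 8k = 1262.662705… → ⌈·⌉ = 1263
j=10: r + 9k = 1406.133294… → ⌈·⌉ = 1407
j=11: r + 10k = 1549.603882… → ⌈·⌉ = 1550
j=12: r + 11k = 1693.074470… → ⌈·⌉ = 1694
j=13: r + 12k = 1836.545058… → ⌈·⌉ = 1837
j=14: r + 13k = 1980.015647… → ⌈·⌉ = 1981
j=15: r + 14k = 2123.486235… → ⌈·⌉ = 2124
j=16: r + 15k = 2266.956823… → ⌈·⌉ = 2267
j=17: r + 16k = 2410.427411… → ⌈·⌉ = 2411

115, 259, 402, 546, 689, 833, 976, 1120, 1263, 1407, 1550, 1694, 1837, 1981, 2124, 2267, 2411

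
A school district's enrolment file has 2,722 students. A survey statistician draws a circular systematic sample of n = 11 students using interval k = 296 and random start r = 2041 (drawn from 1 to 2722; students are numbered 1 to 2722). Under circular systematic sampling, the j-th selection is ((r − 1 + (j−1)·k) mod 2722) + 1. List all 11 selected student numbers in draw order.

Selection 1: 2041
Selection 2: 2041 + 296 = 2337
Selection 3: 2337 + 296 = 2633
Selection 4: 2633 + 296 = 2929 → 2929 − 2722 = 207
Selection 5: 207 + 296 = 503
Selection 6: 503 + 296 = 799
Selection 7: 799 + 296 = 1095
Selection 8: 1095 + 296 = 1391
Selection 9: 1391 + 296 = 1687
Selection 10: 1687 + 296 = 1983
Selection 11: 1983 + 296 = 2279

2041, 2337, 2633, 207, 503, 799, 1095, 1391, 1687, 1983, 2279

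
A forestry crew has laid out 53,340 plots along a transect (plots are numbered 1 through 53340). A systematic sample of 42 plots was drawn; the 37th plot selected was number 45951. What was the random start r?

231

k = 53340/42 = 1270
r = 45951 − (37−1)×1270 = 45951 − 45720 = 231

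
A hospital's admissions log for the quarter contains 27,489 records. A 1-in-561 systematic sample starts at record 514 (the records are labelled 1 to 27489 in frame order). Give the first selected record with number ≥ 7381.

7807

k = 561
Steps past start: ⌈(7381 − 514)/561⌉ = ⌈6867/561⌉ = 13
Selected record: 514 + 13×561 = 7807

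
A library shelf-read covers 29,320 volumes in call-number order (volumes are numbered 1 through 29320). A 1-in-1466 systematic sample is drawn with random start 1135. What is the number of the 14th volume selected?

k = 1466
14th selection = r + (14−1)·k = 1135 + 13×1466 = 1135 + 19058 = 20193

20193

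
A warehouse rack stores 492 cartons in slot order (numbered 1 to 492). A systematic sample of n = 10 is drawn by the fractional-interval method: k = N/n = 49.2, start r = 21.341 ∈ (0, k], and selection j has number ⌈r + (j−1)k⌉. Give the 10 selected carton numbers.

j=1: r + 0k = 21.341 → ⌈·⌉ = 22
j=2: r + 1k = 70.541 → ⌈·⌉ = 71
j=3: r + 2k = 119.741 → ⌈·⌉ = 120
j=4: r + 3k = 168.941 → ⌈·⌉ = 169
j=5: r + 4k = 218.141 → ⌈·⌉ = 219
j=6: r + 5k = 267.341 → ⌈·⌉ = 268
j=7: r + 6k = 316.541 → ⌈·⌉ = 317
j=8: r + 7k = 365.741 → ⌈·⌉ = 366
j=9: r + 8k = 414.941 → ⌈·⌉ = 415
j=10: r + 9k = 464.141 → ⌈·⌉ = 465

22, 71, 120, 169, 219, 268, 317, 366, 415, 465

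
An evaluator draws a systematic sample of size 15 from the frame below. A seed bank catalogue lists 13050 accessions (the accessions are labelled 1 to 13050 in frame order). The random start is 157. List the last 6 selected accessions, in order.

7987, 8857, 9727, 10597, 11467, 12337

k = N/n = 13050/15 = 870
10th selection = 157 + 9×870 = 7987
11th: 7987 + 870 = 8857
12th: 8857 + 870 = 9727
13th: 9727 + 870 = 10597
14th: 10597 + 870 = 11467
15th: 11467 + 870 = 12337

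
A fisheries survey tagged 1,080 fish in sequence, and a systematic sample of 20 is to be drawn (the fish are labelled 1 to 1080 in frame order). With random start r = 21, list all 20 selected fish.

21, 75, 129, 183, 237, 291, 345, 399, 453, 507, 561, 615, 669, 723, 777, 831, 885, 939, 993, 1047

k = N/n = 1080/20 = 54
fish 1: 21
fish 2: 21 + 54 = 75
fish 3: 75 + 54 = 129
fish 4: 129 + 54 = 183
fish 5: 183 + 54 = 237
fish 6: 237 + 54 = 291
fish 7: 291 + 54 = 345
fish 8: 345 + 54 = 399
fish 9: 399 + 54 = 453
fish 10: 453 + 54 = 507
fish 11: 507 + 54 = 561
fish 12: 561 + 54 = 615
fish 13: 615 + 54 = 669
fish 14: 669 + 54 = 723
fish 15: 723 + 54 = 777
fish 16: 777 + 54 = 831
fish 17: 831 + 54 = 885
fish 18: 885 + 54 = 939
fish 19: 939 + 54 = 993
fish 20: 993 + 54 = 1047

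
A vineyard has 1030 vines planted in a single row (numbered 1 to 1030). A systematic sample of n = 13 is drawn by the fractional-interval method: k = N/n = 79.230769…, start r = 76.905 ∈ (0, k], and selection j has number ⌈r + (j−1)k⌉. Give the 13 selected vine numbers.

77, 157, 236, 315, 394, 474, 553, 632, 711, 790, 870, 949, 1028

j=1: r + 0k = 76.905 → ⌈·⌉ = 77
j=2: r + 1k = 156.135769… → ⌈·⌉ = 157
j=3: r + 2k = 235.366538… → ⌈·⌉ = 236
j=4: r + 3k = 314.597307… → ⌈·⌉ = 315
j=5: r + 4k = 393.828076… → ⌈·⌉ = 394
j=6: r + 5k = 473.058846… → ⌈·⌉ = 474
j=7: r + 6k = 552.289615… → ⌈·⌉ = 553
j=8: r + 7k = 631.520384… → ⌈·⌉ = 632
j=9: r + 8k = 710.751153… → ⌈·⌉ = 711
j=10: r + 9k = 789.981923… → ⌈·⌉ = 790
j=11: r + 10k = 869.212692… → ⌈·⌉ = 870
j=12: r + 11k = 948.443461… → ⌈·⌉ = 949
j=13: r + 12k = 1027.674230… → ⌈·⌉ = 1028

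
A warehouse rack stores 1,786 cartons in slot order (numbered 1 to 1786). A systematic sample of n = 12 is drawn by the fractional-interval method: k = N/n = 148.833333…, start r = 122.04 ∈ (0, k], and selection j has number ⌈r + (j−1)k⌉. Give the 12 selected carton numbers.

123, 271, 420, 569, 718, 867, 1016, 1164, 1313, 1462, 1611, 1760

j=1: r + 0k = 122.04 → ⌈·⌉ = 123
j=2: r + 1k = 270.873333… → ⌈·⌉ = 271
j=3: r + 2k = 419.706666… → ⌈·⌉ = 420
j=4: r + 3k = 568.54 → ⌈·⌉ = 569
j=5: r + 4k = 717.373333… → ⌈·⌉ = 718
j=6: r + 5k = 866.206666… → ⌈·⌉ = 867
j=7: r + 6k = 1015.04 → ⌈·⌉ = 1016
j=8: r + 7k = 1163.873333… → ⌈·⌉ = 1164
j=9: r + 8k = 1312.706666… → ⌈·⌉ = 1313
j=10: r + 9k = 1461.54 → ⌈·⌉ = 1462
j=11: r + 10k = 1610.373333… → ⌈·⌉ = 1611
j=12: r + 11k = 1759.206666… → ⌈·⌉ = 1760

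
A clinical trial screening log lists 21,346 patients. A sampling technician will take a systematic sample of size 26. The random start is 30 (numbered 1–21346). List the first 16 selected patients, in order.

k = N/n = 21346/26 = 821
patient 1: 30
patient 2: 30 + 821 = 851
patient 3: 851 + 821 = 1672
patient 4: 1672 + 821 = 2493
patient 5: 2493 + 821 = 3314
patient 6: 3314 + 821 = 4135
patient 7: 4135 + 821 = 4956
patient 8: 4956 + 821 = 5777
patient 9: 5777 + 821 = 6598
patient 10: 6598 + 821 = 7419
patient 11: 7419 + 821 = 8240
patient 12: 8240 + 821 = 9061
patient 13: 9061 + 821 = 9882
patient 14: 9882 + 821 = 10703
patient 15: 10703 + 821 = 11524
patient 16: 11524 + 821 = 12345

30, 851, 1672, 2493, 3314, 4135, 4956, 5777, 6598, 7419, 8240, 9061, 9882, 10703, 11524, 12345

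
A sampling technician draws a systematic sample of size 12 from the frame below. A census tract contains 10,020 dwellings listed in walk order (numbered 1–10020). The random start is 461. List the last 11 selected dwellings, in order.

1296, 2131, 2966, 3801, 4636, 5471, 6306, 7141, 7976, 8811, 9646

k = N/n = 10020/12 = 835
2nd selection = 461 + 1×835 = 1296
3rd: 1296 + 835 = 2131
4th: 2131 + 835 = 2966
5th: 2966 + 835 = 3801
6th: 3801 + 835 = 4636
7th: 4636 + 835 = 5471
8th: 5471 + 835 = 6306
9th: 6306 + 835 = 7141
10th: 7141 + 835 = 7976
11th: 7976 + 835 = 8811
12th: 8811 + 835 = 9646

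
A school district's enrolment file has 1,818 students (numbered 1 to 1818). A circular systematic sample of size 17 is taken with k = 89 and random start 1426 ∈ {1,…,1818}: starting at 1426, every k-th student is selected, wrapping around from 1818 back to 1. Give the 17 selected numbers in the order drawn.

Selection 1: 1426
Selection 2: 1426 + 89 = 1515
Selection 3: 1515 + 89 = 1604
Selection 4: 1604 + 89 = 1693
Selection 5: 1693 + 89 = 1782
Selection 6: 1782 + 89 = 1871 → 1871 − 1818 = 53
Selection 7: 53 + 89 = 142
Selection 8: 142 + 89 = 231
Selection 9: 231 + 89 = 320
Selection 10: 320 + 89 = 409
Selection 11: 409 + 89 = 498
Selection 12: 498 + 89 = 587
Selection 13: 587 + 89 = 676
Selection 14: 676 + 89 = 765
Selection 15: 765 + 89 = 854
Selection 16: 854 + 89 = 943
Selection 17: 943 + 89 = 1032

1426, 1515, 1604, 1693, 1782, 53, 142, 231, 320, 409, 498, 587, 676, 765, 854, 943, 1032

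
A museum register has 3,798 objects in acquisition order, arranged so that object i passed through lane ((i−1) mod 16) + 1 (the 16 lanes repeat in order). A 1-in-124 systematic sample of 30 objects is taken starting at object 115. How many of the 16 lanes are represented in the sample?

Consecutive selections differ by k = 124, so their lane numbers differ by 124 mod 16 = 12.
gcd(124, 16) = 4, so the sample visits 16/4 = 4 distinct residues mod 16.
Start 115 is lane 3; the lanes hit are 3, 7, 11, 15.

4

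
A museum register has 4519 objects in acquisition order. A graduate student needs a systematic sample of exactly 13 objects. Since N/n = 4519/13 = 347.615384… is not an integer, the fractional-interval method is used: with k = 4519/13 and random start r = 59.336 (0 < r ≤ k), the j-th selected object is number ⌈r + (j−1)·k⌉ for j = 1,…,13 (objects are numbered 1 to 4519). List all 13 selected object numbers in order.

j=1: r + 0k = 59.336 → ⌈·⌉ = 60
j=2: r + 1k = 406.951384… → ⌈·⌉ = 407
j=3: r + 2k = 754.566769… → ⌈·⌉ = 755
j=4: r + 3k = 1102.182153… → ⌈·⌉ = 1103
j=5: r + 4k = 1449.797538… → ⌈·⌉ = 1450
j=6: r + 5k = 1797.412923… → ⌈·⌉ = 1798
j=7: r + 6k = 2145.028307… → ⌈·⌉ = 2146
j=8: r + 7k = 2492.643692… → ⌈·⌉ = 2493
j=9: r + 8k = 2840.259076… → ⌈·⌉ = 2841
j=10: r + 9k = 3187.874461… → ⌈·⌉ = 3188
j=11: r + 10k = 3535.489846… → ⌈·⌉ = 3536
j=12: r + 11k = 3883.105230… → ⌈·⌉ = 3884
j=13: r + 12k = 4230.720615… → ⌈·⌉ = 4231

60, 407, 755, 1103, 1450, 1798, 2146, 2493, 2841, 3188, 3536, 3884, 4231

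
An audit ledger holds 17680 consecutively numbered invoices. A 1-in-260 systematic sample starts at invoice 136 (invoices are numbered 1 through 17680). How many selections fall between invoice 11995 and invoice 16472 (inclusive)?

17

k = 260
First selection ≥ 11995: 136 + ⌈(11995−136)/260⌉·260 = 136 + 46×260 = 12096
Last selection ≤ 16472: 136 + ⌊(16472−136)/260⌋·260 = 136 + 62×260 = 16256
Count = 62 − 46 + 1 = 17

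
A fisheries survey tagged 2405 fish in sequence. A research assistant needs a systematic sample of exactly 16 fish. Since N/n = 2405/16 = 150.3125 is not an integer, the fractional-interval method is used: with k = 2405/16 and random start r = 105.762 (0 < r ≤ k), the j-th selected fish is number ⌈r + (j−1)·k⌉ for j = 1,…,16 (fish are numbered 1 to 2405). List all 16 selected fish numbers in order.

106, 257, 407, 557, 708, 858, 1008, 1158, 1309, 1459, 1609, 1760, 1910, 2060, 2211, 2361

j=1: r + 0k = 105.762 → ⌈·⌉ = 106
j=2: r + 1k = 256.0745 → ⌈·⌉ = 257
j=3: r + 2k = 406.387 → ⌈·⌉ = 407
j=4: r + 3k = 556.6995 → ⌈·⌉ = 557
j=5: r + 4k = 707.012 → ⌈·⌉ = 708
j=6: r + 5k = 857.3245 → ⌈·⌉ = 858
j=7: r + 6k = 1007.637 → ⌈·⌉ = 1008
j=8: r + 7k = 1157.9495 → ⌈·⌉ = 1158
j=9: r + 8k = 1308.262 → ⌈·⌉ = 1309
j=10: r + 9k = 1458.5745 → ⌈·⌉ = 1459
j=11: r + 10k = 1608.887 → ⌈·⌉ = 1609
j=12: r + 11k = 1759.1995 → ⌈·⌉ = 1760
j=13: r + 12k = 1909.512 → ⌈·⌉ = 1910
j=14: r + 13k = 2059.8245 → ⌈·⌉ = 2060
j=15: r + 14k = 2210.137 → ⌈·⌉ = 2211
j=16: r + 15k = 2360.4495 → ⌈·⌉ = 2361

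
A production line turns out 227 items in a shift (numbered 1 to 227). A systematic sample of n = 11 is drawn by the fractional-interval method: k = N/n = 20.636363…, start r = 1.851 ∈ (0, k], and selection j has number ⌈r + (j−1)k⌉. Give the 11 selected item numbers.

2, 23, 44, 64, 85, 106, 126, 147, 167, 188, 209

j=1: r + 0k = 1.851 → ⌈·⌉ = 2
j=2: r + 1k = 22.487363… → ⌈·⌉ = 23
j=3: r + 2k = 43.123727… → ⌈·⌉ = 44
j=4: r + 3k = 63.760090… → ⌈·⌉ = 64
j=5: r + 4k = 84.396454… → ⌈·⌉ = 85
j=6: r + 5k = 105.032818… → ⌈·⌉ = 106
j=7: r + 6k = 125.669181… → ⌈·⌉ = 126
j=8: r + 7k = 146.305545… → ⌈·⌉ = 147
j=9: r + 8k = 166.941909… → ⌈·⌉ = 167
j=10: r + 9k = 187.578272… → ⌈·⌉ = 188
j=11: r + 10k = 208.214636… → ⌈·⌉ = 209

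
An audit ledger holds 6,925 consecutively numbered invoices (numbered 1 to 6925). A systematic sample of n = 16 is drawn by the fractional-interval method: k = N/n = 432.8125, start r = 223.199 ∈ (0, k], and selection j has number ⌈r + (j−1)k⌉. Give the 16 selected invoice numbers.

224, 657, 1089, 1522, 1955, 2388, 2821, 3253, 3686, 4119, 4552, 4985, 5417, 5850, 6283, 6716

j=1: r + 0k = 223.199 → ⌈·⌉ = 224
j=2: r + 1k = 656.0115 → ⌈·⌉ = 657
j=3: r + 2k = 1088.824 → ⌈·⌉ = 1089
j=4: r + 3k = 1521.6365 → ⌈·⌉ = 1522
j=5: r + 4k = 1954.449 → ⌈·⌉ = 1955
j=6: r + 5k = 2387.2615 → ⌈·⌉ = 2388
j=7: r + 6k = 2820.074 → ⌈·⌉ = 2821
j=8: r + 7k = 3252.8865 → ⌈·⌉ = 3253
j=9: r + 8k = 3685.699 → ⌈·⌉ = 3686
j=10: r + 9k = 4118.5115 → ⌈·⌉ = 4119
j=11: r + 10k = 4551.324 → ⌈·⌉ = 4552
j=12: r + 11k = 4984.1365 → ⌈·⌉ = 4985
j=13: r + 12k = 5416.949 → ⌈·⌉ = 5417
j=14: r + 13k = 5849.7615 → ⌈·⌉ = 5850
j=15: r + 14k = 6282.574 → ⌈·⌉ = 6283
j=16: r + 15k = 6715.3865 → ⌈·⌉ = 6716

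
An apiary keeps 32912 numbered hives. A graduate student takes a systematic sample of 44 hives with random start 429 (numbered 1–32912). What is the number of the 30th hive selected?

22121

k = 32912/44 = 748
30th selection = r + (30−1)·k = 429 + 29×748 = 429 + 21692 = 22121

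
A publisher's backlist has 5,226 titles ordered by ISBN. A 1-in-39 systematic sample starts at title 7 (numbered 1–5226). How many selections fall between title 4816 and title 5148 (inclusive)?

8

k = 39
First selection ≥ 4816: 7 + ⌈(4816−7)/39⌉·39 = 7 + 124×39 = 4843
Last selection ≤ 5148: 7 + ⌊(5148−7)/39⌋·39 = 7 + 131×39 = 5116
Count = 131 − 124 + 1 = 8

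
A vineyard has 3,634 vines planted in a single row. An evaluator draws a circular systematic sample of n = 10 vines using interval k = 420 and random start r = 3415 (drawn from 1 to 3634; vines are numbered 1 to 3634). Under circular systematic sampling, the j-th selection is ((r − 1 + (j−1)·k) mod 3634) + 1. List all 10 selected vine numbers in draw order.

3415, 201, 621, 1041, 1461, 1881, 2301, 2721, 3141, 3561

Selection 1: 3415
Selection 2: 3415 + 420 = 3835 → 3835 − 3634 = 201
Selection 3: 201 + 420 = 621
Selection 4: 621 + 420 = 1041
Selection 5: 1041 + 420 = 1461
Selection 6: 1461 + 420 = 1881
Selection 7: 1881 + 420 = 2301
Selection 8: 2301 + 420 = 2721
Selection 9: 2721 + 420 = 3141
Selection 10: 3141 + 420 = 3561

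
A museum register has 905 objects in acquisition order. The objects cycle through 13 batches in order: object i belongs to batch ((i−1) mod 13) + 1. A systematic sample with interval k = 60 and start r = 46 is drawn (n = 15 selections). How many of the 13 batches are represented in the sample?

Consecutive selections differ by k = 60, so their batch numbers differ by 60 mod 13 = 8.
gcd(60, 13) = 1, so the sample visits 13/1 = 13 distinct residues mod 13.
Start 46 is batch 7; the batches hit are 1, 2, 3, 4, 5, 6, 7, 8, 9, 10, 11, 12, 13.

13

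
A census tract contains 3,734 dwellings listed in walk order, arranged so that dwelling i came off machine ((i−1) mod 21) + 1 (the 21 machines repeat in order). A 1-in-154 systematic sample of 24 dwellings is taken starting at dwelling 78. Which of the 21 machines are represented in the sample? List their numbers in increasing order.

1, 8, 15

Consecutive selections differ by k = 154, so their machine numbers differ by 154 mod 21 = 7.
gcd(154, 21) = 7, so the sample visits 21/7 = 3 distinct residues mod 21.
Start 78 is machine 15; the machines hit are 1, 8, 15.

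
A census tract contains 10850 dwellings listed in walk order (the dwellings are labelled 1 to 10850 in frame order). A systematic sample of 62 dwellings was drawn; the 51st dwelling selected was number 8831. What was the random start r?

81

k = 10850/62 = 175
r = 8831 − (51−1)×175 = 8831 − 8750 = 81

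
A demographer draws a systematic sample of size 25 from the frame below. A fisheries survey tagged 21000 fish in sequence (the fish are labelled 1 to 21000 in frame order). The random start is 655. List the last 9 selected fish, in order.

k = N/n = 21000/25 = 840
17th selection = 655 + 16×840 = 14095
18th: 14095 + 840 = 14935
19th: 14935 + 840 = 15775
20th: 15775 + 840 = 16615
21st: 16615 + 840 = 17455
22nd: 17455 + 840 = 18295
23rd: 18295 + 840 = 19135
24th: 19135 + 840 = 19975
25th: 19975 + 840 = 20815

14095, 14935, 15775, 16615, 17455, 18295, 19135, 19975, 20815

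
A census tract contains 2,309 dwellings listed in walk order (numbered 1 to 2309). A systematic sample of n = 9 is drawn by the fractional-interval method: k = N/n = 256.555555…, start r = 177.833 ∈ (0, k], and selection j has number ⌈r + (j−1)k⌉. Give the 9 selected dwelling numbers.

178, 435, 691, 948, 1205, 1461, 1718, 1974, 2231

j=1: r + 0k = 177.833 → ⌈·⌉ = 178
j=2: r + 1k = 434.388555… → ⌈·⌉ = 435
j=3: r + 2k = 690.944111… → ⌈·⌉ = 691
j=4: r + 3k = 947.499666… → ⌈·⌉ = 948
j=5: r + 4k = 1204.055222… → ⌈·⌉ = 1205
j=6: r + 5k = 1460.610777… → ⌈·⌉ = 1461
j=7: r + 6k = 1717.166333… → ⌈·⌉ = 1718
j=8: r + 7k = 1973.721888… → ⌈·⌉ = 1974
j=9: r + 8k = 2230.277444… → ⌈·⌉ = 2231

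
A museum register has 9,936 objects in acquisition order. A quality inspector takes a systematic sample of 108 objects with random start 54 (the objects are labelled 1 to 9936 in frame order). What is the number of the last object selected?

k = 9936/108 = 92
108th selection = r + (108−1)·k = 54 + 107×92 = 54 + 9844 = 9898

9898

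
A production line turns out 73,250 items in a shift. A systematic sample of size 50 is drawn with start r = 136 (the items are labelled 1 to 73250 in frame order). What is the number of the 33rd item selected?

k = 73250/50 = 1465
33rd selection = r + (33−1)·k = 136 + 32×1465 = 136 + 46880 = 47016

47016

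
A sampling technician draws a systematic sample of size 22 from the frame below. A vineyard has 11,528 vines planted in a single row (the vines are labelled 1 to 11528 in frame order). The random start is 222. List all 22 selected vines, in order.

222, 746, 1270, 1794, 2318, 2842, 3366, 3890, 4414, 4938, 5462, 5986, 6510, 7034, 7558, 8082, 8606, 9130, 9654, 10178, 10702, 11226

k = N/n = 11528/22 = 524
vine 1: 222
vine 2: 222 + 524 = 746
vine 3: 746 + 524 = 1270
vine 4: 1270 + 524 = 1794
vine 5: 1794 + 524 = 2318
vine 6: 2318 + 524 = 2842
vine 7: 2842 + 524 = 3366
vine 8: 3366 + 524 = 3890
vine 9: 3890 + 524 = 4414
vine 10: 4414 + 524 = 4938
vine 11: 4938 + 524 = 5462
vine 12: 5462 + 524 = 5986
vine 13: 5986 + 524 = 6510
vine 14: 6510 + 524 = 7034
vine 15: 7034 + 524 = 7558
vine 16: 7558 + 524 = 8082
vine 17: 8082 + 524 = 8606
vine 18: 8606 + 524 = 9130
vine 19: 9130 + 524 = 9654
vine 20: 9654 + 524 = 10178
vine 21: 10178 + 524 = 10702
vine 22: 10702 + 524 = 11226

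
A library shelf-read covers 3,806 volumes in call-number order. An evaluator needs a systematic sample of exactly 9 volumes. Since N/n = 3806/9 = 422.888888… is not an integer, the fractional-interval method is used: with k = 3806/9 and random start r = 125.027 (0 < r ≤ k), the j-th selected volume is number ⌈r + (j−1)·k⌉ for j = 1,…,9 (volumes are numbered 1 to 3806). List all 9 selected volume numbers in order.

126, 548, 971, 1394, 1817, 2240, 2663, 3086, 3509

j=1: r + 0k = 125.027 → ⌈·⌉ = 126
j=2: r + 1k = 547.915888… → ⌈·⌉ = 548
j=3: r + 2k = 970.804777… → ⌈·⌉ = 971
j=4: r + 3k = 1393.693666… → ⌈·⌉ = 1394
j=5: r + 4k = 1816.582555… → ⌈·⌉ = 1817
j=6: r + 5k = 2239.471444… → ⌈·⌉ = 2240
j=7: r + 6k = 2662.360333… → ⌈·⌉ = 2663
j=8: r + 7k = 3085.249222… → ⌈·⌉ = 3086
j=9: r + 8k = 3508.138111… → ⌈·⌉ = 3509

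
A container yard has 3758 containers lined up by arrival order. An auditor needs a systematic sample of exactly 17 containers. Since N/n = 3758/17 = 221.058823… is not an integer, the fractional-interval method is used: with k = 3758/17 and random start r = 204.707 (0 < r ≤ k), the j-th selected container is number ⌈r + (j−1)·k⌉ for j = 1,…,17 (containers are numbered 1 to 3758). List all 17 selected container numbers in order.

j=1: r + 0k = 204.707 → ⌈·⌉ = 205
j=2: r + 1k = 425.765823… → ⌈·⌉ = 426
j=3: r + 2k = 646.824647… → ⌈·⌉ = 647
j=4: r + 3k = 867.883470… → ⌈·⌉ = 868
j=5: r + 4k = 1088.942294… → ⌈·⌉ = 1089
j=6: r + 5k = 1310.001117… → ⌈·⌉ = 1311
j=7: r + 6k = 1531.059941… → ⌈·⌉ = 1532
j=8: r + 7k = 1752.118764… → ⌈·⌉ = 1753
j=9: r + 8k = 1973.177588… → ⌈·⌉ = 1974
j=10: r + 9k = 2194.236411… → ⌈·⌉ = 2195
j=11: r + 10k = 2415.295235… → ⌈·⌉ = 2416
j=12: r + 11k = 2636.354058… → ⌈·⌉ = 2637
j=13: r + 12k = 2857.412882… → ⌈·⌉ = 2858
j=14: r + 13k = 3078.471705… → ⌈·⌉ = 3079
j=15: r + 14k = 3299.530529… → ⌈·⌉ = 3300
j=16: r + 15k = 3520.589352… → ⌈·⌉ = 3521
j=17: r + 16k = 3741.648176… → ⌈·⌉ = 3742

205, 426, 647, 868, 1089, 1311, 1532, 1753, 1974, 2195, 2416, 2637, 2858, 3079, 3300, 3521, 3742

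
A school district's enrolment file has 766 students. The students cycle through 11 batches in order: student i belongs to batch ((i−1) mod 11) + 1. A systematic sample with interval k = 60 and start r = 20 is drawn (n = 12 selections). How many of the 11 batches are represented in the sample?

Consecutive selections differ by k = 60, so their batch numbers differ by 60 mod 11 = 5.
gcd(60, 11) = 1, so the sample visits 11/1 = 11 distinct residues mod 11.
Start 20 is batch 9; the batches hit are 1, 2, 3, 4, 5, 6, 7, 8, 9, 10, 11.

11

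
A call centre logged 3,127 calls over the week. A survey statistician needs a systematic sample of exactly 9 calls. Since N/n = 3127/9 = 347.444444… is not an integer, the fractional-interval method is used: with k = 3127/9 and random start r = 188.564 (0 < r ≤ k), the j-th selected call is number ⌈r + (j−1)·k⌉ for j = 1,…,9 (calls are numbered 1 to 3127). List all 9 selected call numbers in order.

j=1: r + 0k = 188.564 → ⌈·⌉ = 189
j=2: r + 1k = 536.008444… → ⌈·⌉ = 537
j=3: r + 2k = 883.452888… → ⌈·⌉ = 884
j=4: r + 3k = 1230.897333… → ⌈·⌉ = 1231
j=5: r + 4k = 1578.341777… → ⌈·⌉ = 1579
j=6: r + 5k = 1925.786222… → ⌈·⌉ = 1926
j=7: r + 6k = 2273.230666… → ⌈·⌉ = 2274
j=8: r + 7k = 2620.675111… → ⌈·⌉ = 2621
j=9: r + 8k = 2968.119555… → ⌈·⌉ = 2969

189, 537, 884, 1231, 1579, 1926, 2274, 2621, 2969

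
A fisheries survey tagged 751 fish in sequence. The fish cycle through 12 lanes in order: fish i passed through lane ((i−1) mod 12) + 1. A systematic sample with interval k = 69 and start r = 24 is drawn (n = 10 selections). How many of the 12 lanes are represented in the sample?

Consecutive selections differ by k = 69, so their lane numbers differ by 69 mod 12 = 9.
gcd(69, 12) = 3, so the sample visits 12/3 = 4 distinct residues mod 12.
Start 24 is lane 12; the lanes hit are 3, 6, 9, 12.

4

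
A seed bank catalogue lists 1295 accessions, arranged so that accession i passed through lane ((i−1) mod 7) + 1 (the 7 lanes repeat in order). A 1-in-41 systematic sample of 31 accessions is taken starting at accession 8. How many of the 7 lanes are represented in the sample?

Consecutive selections differ by k = 41, so their lane numbers differ by 41 mod 7 = 6.
gcd(41, 7) = 1, so the sample visits 7/1 = 7 distinct residues mod 7.
Start 8 is lane 1; the lanes hit are 1, 2, 3, 4, 5, 6, 7.

7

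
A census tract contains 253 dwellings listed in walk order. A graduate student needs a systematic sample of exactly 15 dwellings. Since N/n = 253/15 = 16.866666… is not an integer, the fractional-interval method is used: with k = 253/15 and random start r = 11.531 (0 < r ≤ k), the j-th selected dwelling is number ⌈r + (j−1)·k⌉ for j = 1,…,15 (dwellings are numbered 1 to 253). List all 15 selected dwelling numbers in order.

j=1: r + 0k = 11.531 → ⌈·⌉ = 12
j=2: r + 1k = 28.397666… → ⌈·⌉ = 29
j=3: r + 2k = 45.264333… → ⌈·⌉ = 46
j=4: r + 3k = 62.131 → ⌈·⌉ = 63
j=5: r + 4k = 78.997666… → ⌈·⌉ = 79
j=6: r + 5k = 95.864333… → ⌈·⌉ = 96
j=7: r + 6k = 112.731 → ⌈·⌉ = 113
j=8: r + 7k = 129.597666… → ⌈·⌉ = 130
j=9: r + 8k = 146.464333… → ⌈·⌉ = 147
j=10: r + 9k = 163.331 → ⌈·⌉ = 164
j=11: r + 10k = 180.197666… → ⌈·⌉ = 181
j=12: r + 11k = 197.064333… → ⌈·⌉ = 198
j=13: r + 12k = 213.931 → ⌈·⌉ = 214
j=14: r + 13k = 230.797666… → ⌈·⌉ = 231
j=15: r + 14k = 247.664333… → ⌈·⌉ = 248

12, 29, 46, 63, 79, 96, 113, 130, 147, 164, 181, 198, 214, 231, 248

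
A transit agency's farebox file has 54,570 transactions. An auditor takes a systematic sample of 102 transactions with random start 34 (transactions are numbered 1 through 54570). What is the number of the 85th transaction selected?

44974

k = 54570/102 = 535
85th selection = r + (85−1)·k = 34 + 84×535 = 34 + 44940 = 44974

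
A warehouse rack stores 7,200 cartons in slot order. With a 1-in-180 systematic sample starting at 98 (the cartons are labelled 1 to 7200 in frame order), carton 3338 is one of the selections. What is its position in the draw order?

k = 180
position = (3338 − 98)/180 + 1 = 3240/180 + 1 = 18 + 1 = 19

19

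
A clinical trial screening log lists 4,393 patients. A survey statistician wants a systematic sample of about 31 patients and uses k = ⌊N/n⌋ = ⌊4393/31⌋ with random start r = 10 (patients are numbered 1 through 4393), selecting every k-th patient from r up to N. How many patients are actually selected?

32

k = ⌊4393/31⌋ = 141
Achieved size = ⌊(4393 − 10)/141⌋ + 1 = ⌊4383/141⌋ + 1 = 31 + 1 = 32
(last selection: 10 + 31×141 = 4381 ≤ 4393; next would be 4522 > 4393)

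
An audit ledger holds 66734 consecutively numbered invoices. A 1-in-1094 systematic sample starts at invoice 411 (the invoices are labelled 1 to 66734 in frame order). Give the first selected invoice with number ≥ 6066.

k = 1094
Steps past start: ⌈(6066 − 411)/1094⌉ = ⌈5655/1094⌉ = 6
Selected invoice: 411 + 6×1094 = 6975

6975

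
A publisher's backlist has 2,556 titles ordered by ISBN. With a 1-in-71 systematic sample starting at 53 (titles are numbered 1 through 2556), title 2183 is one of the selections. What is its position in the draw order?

k = 71
position = (2183 − 53)/71 + 1 = 2130/71 + 1 = 30 + 1 = 31

31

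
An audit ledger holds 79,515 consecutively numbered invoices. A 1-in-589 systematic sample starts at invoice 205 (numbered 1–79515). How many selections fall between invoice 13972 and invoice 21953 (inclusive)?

13

k = 589
First selection ≥ 13972: 205 + ⌈(13972−205)/589⌉·589 = 205 + 24×589 = 14341
Last selection ≤ 21953: 205 + ⌊(21953−205)/589⌋·589 = 205 + 36×589 = 21409
Count = 36 − 24 + 1 = 13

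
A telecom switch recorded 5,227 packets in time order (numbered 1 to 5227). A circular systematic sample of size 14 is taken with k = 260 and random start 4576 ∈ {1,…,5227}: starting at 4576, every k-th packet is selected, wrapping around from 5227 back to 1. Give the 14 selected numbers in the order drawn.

Selection 1: 4576
Selection 2: 4576 + 260 = 4836
Selection 3: 4836 + 260 = 5096
Selection 4: 5096 + 260 = 5356 → 5356 − 5227 = 129
Selection 5: 129 + 260 = 389
Selection 6: 389 + 260 = 649
Selection 7: 649 + 260 = 909
Selection 8: 909 + 260 = 1169
Selection 9: 1169 + 260 = 1429
Selection 10: 1429 + 260 = 1689
Selection 11: 1689 + 260 = 1949
Selection 12: 1949 + 260 = 2209
Selection 13: 2209 + 260 = 2469
Selection 14: 2469 + 260 = 2729

4576, 4836, 5096, 129, 389, 649, 909, 1169, 1429, 1689, 1949, 2209, 2469, 2729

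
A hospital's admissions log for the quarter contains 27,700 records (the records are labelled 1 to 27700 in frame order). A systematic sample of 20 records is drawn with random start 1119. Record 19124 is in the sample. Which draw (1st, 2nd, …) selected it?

14

k = 27700/20 = 1385
position = (19124 − 1119)/1385 + 1 = 18005/1385 + 1 = 13 + 1 = 14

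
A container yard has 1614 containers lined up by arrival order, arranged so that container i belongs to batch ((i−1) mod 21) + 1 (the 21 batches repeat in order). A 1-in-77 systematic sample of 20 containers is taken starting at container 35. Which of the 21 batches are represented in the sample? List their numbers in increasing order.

Consecutive selections differ by k = 77, so their batch numbers differ by 77 mod 21 = 14.
gcd(77, 21) = 7, so the sample visits 21/7 = 3 distinct residues mod 21.
Start 35 is batch 14; the batches hit are 7, 14, 21.

7, 14, 21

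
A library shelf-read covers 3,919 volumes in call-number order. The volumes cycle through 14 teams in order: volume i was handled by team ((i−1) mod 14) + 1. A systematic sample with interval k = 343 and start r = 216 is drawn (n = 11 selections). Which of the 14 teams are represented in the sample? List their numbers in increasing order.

6, 13

Consecutive selections differ by k = 343, so their team numbers differ by 343 mod 14 = 7.
gcd(343, 14) = 7, so the sample visits 14/7 = 2 distinct residues mod 14.
Start 216 is team 6; the teams hit are 6, 13.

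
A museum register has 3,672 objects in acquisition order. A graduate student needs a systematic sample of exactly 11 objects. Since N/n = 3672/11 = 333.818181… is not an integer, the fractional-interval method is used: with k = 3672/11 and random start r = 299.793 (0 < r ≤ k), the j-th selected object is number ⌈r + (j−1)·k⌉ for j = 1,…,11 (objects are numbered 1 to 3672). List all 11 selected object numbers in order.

300, 634, 968, 1302, 1636, 1969, 2303, 2637, 2971, 3305, 3638

j=1: r + 0k = 299.793 → ⌈·⌉ = 300
j=2: r + 1k = 633.611181… → ⌈·⌉ = 634
j=3: r + 2k = 967.429363… → ⌈·⌉ = 968
j=4: r + 3k = 1301.247545… → ⌈·⌉ = 1302
j=5: r + 4k = 1635.065727… → ⌈·⌉ = 1636
j=6: r + 5k = 1968.883909… → ⌈·⌉ = 1969
j=7: r + 6k = 2302.702090… → ⌈·⌉ = 2303
j=8: r + 7k = 2636.520272… → ⌈·⌉ = 2637
j=9: r + 8k = 2970.338454… → ⌈·⌉ = 2971
j=10: r + 9k = 3304.156636… → ⌈·⌉ = 3305
j=11: r + 10k = 3637.974818… → ⌈·⌉ = 3638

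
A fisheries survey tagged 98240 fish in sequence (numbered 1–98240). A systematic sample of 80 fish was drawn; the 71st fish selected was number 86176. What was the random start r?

216

k = 98240/80 = 1228
r = 86176 − (71−1)×1228 = 86176 − 85960 = 216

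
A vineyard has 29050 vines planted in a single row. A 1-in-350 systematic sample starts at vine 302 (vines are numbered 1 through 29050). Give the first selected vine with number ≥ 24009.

k = 350
Steps past start: ⌈(24009 − 302)/350⌉ = ⌈23707/350⌉ = 68
Selected vine: 302 + 68×350 = 24102

24102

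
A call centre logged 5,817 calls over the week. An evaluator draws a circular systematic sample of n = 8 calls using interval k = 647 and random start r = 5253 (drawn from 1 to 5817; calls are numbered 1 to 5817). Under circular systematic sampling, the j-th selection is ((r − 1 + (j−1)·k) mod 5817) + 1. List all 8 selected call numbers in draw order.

5253, 83, 730, 1377, 2024, 2671, 3318, 3965

Selection 1: 5253
Selection 2: 5253 + 647 = 5900 → 5900 − 5817 = 83
Selection 3: 83 + 647 = 730
Selection 4: 730 + 647 = 1377
Selection 5: 1377 + 647 = 2024
Selection 6: 2024 + 647 = 2671
Selection 7: 2671 + 647 = 3318
Selection 8: 3318 + 647 = 3965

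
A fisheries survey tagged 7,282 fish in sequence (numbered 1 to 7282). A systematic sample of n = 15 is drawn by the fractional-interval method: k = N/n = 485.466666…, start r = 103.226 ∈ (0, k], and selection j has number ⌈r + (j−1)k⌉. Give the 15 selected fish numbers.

104, 589, 1075, 1560, 2046, 2531, 3017, 3502, 3987, 4473, 4958, 5444, 5929, 6415, 6900

j=1: r + 0k = 103.226 → ⌈·⌉ = 104
j=2: r + 1k = 588.692666… → ⌈·⌉ = 589
j=3: r + 2k = 1074.159333… → ⌈·⌉ = 1075
j=4: r + 3k = 1559.626 → ⌈·⌉ = 1560
j=5: r + 4k = 2045.092666… → ⌈·⌉ = 2046
j=6: r + 5k = 2530.559333… → ⌈·⌉ = 2531
j=7: r + 6k = 3016.026 → ⌈·⌉ = 3017
j=8: r + 7k = 3501.492666… → ⌈·⌉ = 3502
j=9: r + 8k = 3986.959333… → ⌈·⌉ = 3987
j=10: r + 9k = 4472.426 → ⌈·⌉ = 4473
j=11: r + 10k = 4957.892666… → ⌈·⌉ = 4958
j=12: r + 11k = 5443.359333… → ⌈·⌉ = 5444
j=13: r + 12k = 5928.826 → ⌈·⌉ = 5929
j=14: r + 13k = 6414.292666… → ⌈·⌉ = 6415
j=15: r + 14k = 6899.759333… → ⌈·⌉ = 6900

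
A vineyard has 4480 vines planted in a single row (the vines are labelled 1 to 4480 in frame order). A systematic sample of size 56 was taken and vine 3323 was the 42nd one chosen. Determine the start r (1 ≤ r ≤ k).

k = 4480/56 = 80
r = 3323 − (42−1)×80 = 3323 − 3280 = 43

43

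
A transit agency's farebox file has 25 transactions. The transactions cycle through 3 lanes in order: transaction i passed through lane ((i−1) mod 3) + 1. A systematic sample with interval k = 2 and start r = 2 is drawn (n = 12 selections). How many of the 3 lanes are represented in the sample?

Consecutive selections differ by k = 2, so their lane numbers differ by 2 mod 3 = 2.
gcd(2, 3) = 1, so the sample visits 3/1 = 3 distinct residues mod 3.
Start 2 is lane 2; the lanes hit are 1, 2, 3.

3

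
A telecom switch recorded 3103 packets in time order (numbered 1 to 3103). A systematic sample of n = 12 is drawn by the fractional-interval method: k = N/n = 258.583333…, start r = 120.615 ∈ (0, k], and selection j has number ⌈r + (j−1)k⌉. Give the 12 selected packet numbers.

j=1: r + 0k = 120.615 → ⌈·⌉ = 121
j=2: r + 1k = 379.198333… → ⌈·⌉ = 380
j=3: r + 2k = 637.781666… → ⌈·⌉ = 638
j=4: r + 3k = 896.365 → ⌈·⌉ = 897
j=5: r + 4k = 1154.948333… → ⌈·⌉ = 1155
j=6: r + 5k = 1413.531666… → ⌈·⌉ = 1414
j=7: r + 6k = 1672.115 → ⌈·⌉ = 1673
j=8: r + 7k = 1930.698333… → ⌈·⌉ = 1931
j=9: r + 8k = 2189.281666… → ⌈·⌉ = 2190
j=10: r + 9k = 2447.865 → ⌈·⌉ = 2448
j=11: r + 10k = 2706.448333… → ⌈·⌉ = 2707
j=12: r + 11k = 2965.031666… → ⌈·⌉ = 2966

121, 380, 638, 897, 1155, 1414, 1673, 1931, 2190, 2448, 2707, 2966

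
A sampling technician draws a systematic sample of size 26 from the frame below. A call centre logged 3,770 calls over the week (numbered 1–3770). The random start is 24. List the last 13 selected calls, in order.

k = N/n = 3770/26 = 145
14th selection = 24 + 13×145 = 1909
15th: 1909 + 145 = 2054
16th: 2054 + 145 = 2199
17th: 2199 + 145 = 2344
18th: 2344 + 145 = 2489
19th: 2489 + 145 = 2634
20th: 2634 + 145 = 2779
21st: 2779 + 145 = 2924
22nd: 2924 + 145 = 3069
23rd: 3069 + 145 = 3214
24th: 3214 + 145 = 3359
25th: 3359 + 145 = 3504
26th: 3504 + 145 = 3649

1909, 2054, 2199, 2344, 2489, 2634, 2779, 2924, 3069, 3214, 3359, 3504, 3649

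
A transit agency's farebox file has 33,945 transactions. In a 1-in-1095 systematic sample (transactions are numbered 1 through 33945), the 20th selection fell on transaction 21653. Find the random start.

k = 1095
r = 21653 − (20−1)×1095 = 21653 − 20805 = 848

848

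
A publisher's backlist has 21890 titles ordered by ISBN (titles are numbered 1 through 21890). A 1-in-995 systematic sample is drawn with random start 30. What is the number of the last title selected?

20925

k = 995
22nd selection = r + (22−1)·k = 30 + 21×995 = 30 + 20895 = 20925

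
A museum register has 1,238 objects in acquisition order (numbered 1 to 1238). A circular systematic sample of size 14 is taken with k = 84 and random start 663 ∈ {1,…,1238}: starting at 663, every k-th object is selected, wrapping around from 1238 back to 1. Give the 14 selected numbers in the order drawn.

663, 747, 831, 915, 999, 1083, 1167, 13, 97, 181, 265, 349, 433, 517

Selection 1: 663
Selection 2: 663 + 84 = 747
Selection 3: 747 + 84 = 831
Selection 4: 831 + 84 = 915
Selection 5: 915 + 84 = 999
Selection 6: 999 + 84 = 1083
Selection 7: 1083 + 84 = 1167
Selection 8: 1167 + 84 = 1251 → 1251 − 1238 = 13
Selection 9: 13 + 84 = 97
Selection 10: 97 + 84 = 181
Selection 11: 181 + 84 = 265
Selection 12: 265 + 84 = 349
Selection 13: 349 + 84 = 433
Selection 14: 433 + 84 = 517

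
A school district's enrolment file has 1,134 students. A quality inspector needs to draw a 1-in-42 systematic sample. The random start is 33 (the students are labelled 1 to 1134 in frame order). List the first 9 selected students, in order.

33, 75, 117, 159, 201, 243, 285, 327, 369

student 1: 33
student 2: 33 + 42 = 75
student 3: 75 + 42 = 117
student 4: 117 + 42 = 159
student 5: 159 + 42 = 201
student 6: 201 + 42 = 243
student 7: 243 + 42 = 285
student 8: 285 + 42 = 327
student 9: 327 + 42 = 369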